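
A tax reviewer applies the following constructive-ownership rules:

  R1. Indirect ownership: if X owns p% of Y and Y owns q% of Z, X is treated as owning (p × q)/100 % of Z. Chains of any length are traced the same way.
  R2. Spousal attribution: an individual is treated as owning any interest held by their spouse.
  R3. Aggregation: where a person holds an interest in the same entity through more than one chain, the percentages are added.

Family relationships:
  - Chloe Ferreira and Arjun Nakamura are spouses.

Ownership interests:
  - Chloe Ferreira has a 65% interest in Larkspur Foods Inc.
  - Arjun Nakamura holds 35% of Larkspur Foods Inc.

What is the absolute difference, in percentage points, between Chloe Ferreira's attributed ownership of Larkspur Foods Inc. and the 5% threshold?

By spousal attribution (R2), Chloe Ferreira is treated as also owning Arjun Nakamura's interest in Larkspur Foods Inc, giving 65% + 35% = 100%.
Direct interest in Larkspur Foods Inc: 100%.
100% exceeds the 5% threshold by 95 percentage points.

95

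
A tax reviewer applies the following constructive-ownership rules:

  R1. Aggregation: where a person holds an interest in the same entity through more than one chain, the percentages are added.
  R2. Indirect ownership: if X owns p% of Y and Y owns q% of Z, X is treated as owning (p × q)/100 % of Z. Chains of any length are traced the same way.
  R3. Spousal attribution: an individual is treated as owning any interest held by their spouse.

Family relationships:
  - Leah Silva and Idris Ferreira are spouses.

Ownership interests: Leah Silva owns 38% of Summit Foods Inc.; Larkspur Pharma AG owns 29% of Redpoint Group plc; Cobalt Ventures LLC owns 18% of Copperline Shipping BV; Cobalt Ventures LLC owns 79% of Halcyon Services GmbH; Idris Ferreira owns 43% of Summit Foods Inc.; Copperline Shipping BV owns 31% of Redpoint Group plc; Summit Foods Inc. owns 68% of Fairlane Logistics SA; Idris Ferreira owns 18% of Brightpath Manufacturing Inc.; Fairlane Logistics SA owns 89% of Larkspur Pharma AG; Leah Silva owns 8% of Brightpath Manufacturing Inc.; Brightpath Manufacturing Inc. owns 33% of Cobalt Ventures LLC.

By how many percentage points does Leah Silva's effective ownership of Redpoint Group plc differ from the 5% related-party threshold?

9.694912

By spousal attribution (R3), Leah Silva is treated as also owning Idris Ferreira's interest in Brightpath Manufacturing Inc, giving 8% + 18% = 26%.
By spousal attribution (R3), Leah Silva is treated as also owning Idris Ferreira's interest in Summit Foods Inc, giving 38% + 43% = 81%.
Chain via Brightpath Manufacturing Inc. → Cobalt Ventures LLC → Copperline Shipping BV (R2): 26% × 33% × 18% × 31% = 0.478764% of Redpoint Group plc.
Chain via Summit Foods Inc. → Fairlane Logistics SA → Larkspur Pharma AG (R2): 81% × 68% × 89% × 29% = 14.216148% of Redpoint Group plc.
Aggregating (R1): 0.478764% + 14.216148% = 14.694912%.
14.694912% exceeds the 5% threshold by 9.694912 percentage points.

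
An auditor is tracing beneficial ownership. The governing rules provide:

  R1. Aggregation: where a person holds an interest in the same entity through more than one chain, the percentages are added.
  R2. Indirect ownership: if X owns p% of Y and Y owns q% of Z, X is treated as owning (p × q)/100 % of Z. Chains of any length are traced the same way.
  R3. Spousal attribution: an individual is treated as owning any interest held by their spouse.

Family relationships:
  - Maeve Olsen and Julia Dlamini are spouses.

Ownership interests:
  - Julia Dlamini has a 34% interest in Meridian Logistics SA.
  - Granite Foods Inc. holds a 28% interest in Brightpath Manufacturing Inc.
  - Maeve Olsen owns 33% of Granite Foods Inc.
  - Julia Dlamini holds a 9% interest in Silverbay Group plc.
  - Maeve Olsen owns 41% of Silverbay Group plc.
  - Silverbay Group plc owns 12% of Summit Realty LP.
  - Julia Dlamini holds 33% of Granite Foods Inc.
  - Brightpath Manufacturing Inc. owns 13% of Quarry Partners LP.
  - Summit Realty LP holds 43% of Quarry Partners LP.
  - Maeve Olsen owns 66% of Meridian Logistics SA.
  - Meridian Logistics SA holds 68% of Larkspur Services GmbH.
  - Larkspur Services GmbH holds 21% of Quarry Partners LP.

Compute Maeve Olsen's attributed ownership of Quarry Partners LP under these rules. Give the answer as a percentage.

By spousal attribution (R3), Maeve Olsen is treated as also owning Julia Dlamini's interest in Granite Foods Inc, giving 33% + 33% = 66%.
By spousal attribution (R3), Maeve Olsen is treated as also owning Julia Dlamini's interest in Meridian Logistics SA, giving 66% + 34% = 100%.
By spousal attribution (R3), Maeve Olsen is treated as also owning Julia Dlamini's interest in Silverbay Group plc, giving 41% + 9% = 50%.
Chain via Granite Foods Inc. → Brightpath Manufacturing Inc. (R2): 66% × 28% × 13% = 2.4024% of Quarry Partners LP.
Chain via Meridian Logistics SA → Larkspur Services GmbH (R2): 100% × 68% × 21% = 14.28% of Quarry Partners LP.
Chain via Silverbay Group plc → Summit Realty LP (R2): 50% × 12% × 43% = 2.58% of Quarry Partners LP.
Aggregating (R1): 2.4024% + 14.28% + 2.58% = 19.2624%.

19.2624%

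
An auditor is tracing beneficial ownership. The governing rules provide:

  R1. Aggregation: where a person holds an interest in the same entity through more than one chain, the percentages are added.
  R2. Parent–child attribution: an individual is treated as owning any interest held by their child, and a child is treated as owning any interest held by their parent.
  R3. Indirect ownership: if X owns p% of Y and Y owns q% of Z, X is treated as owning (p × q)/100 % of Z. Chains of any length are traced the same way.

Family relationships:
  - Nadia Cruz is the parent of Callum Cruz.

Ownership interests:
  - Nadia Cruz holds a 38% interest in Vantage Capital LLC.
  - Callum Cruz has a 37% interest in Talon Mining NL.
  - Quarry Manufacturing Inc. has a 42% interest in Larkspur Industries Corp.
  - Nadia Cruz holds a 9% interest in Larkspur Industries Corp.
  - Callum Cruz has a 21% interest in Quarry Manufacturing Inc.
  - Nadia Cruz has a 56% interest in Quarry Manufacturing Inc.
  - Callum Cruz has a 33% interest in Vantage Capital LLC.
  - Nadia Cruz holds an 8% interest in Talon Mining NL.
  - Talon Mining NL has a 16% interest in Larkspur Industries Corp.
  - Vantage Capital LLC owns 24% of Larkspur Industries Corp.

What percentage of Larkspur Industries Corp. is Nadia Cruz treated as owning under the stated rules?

65.58%

By parent–child attribution (R2), Nadia Cruz is treated as also owning Callum Cruz's interest in Quarry Manufacturing Inc, giving 56% + 21% = 77%.
By parent–child attribution (R2), Nadia Cruz is treated as also owning Callum Cruz's interest in Talon Mining NL, giving 8% + 37% = 45%.
By parent–child attribution (R2), Nadia Cruz is treated as also owning Callum Cruz's interest in Vantage Capital LLC, giving 38% + 33% = 71%.
Chain via Quarry Manufacturing Inc. (R3): 77% × 42% = 32.34% of Larkspur Industries Corp.
Chain via Talon Mining NL (R3): 45% × 16% = 7.2% of Larkspur Industries Corp.
Chain via Vantage Capital LLC (R3): 71% × 24% = 17.04% of Larkspur Industries Corp.
Direct interest in Larkspur Industries Corp: 9%.
Aggregating (R1): 32.34% + 7.2% + 17.04% + 9% = 65.58%.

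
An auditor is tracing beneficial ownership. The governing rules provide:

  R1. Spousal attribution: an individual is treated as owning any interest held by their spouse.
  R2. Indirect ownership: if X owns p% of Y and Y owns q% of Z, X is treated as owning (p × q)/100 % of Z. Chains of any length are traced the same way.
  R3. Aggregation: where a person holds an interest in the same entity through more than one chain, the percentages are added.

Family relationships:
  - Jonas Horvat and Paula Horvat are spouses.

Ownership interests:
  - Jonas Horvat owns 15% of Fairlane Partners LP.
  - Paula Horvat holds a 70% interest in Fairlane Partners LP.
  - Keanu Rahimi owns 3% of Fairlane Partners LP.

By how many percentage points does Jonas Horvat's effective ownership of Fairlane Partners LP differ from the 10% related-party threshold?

By spousal attribution (R1), Jonas Horvat is treated as also owning Paula Horvat's interest in Fairlane Partners LP, giving 15% + 70% = 85%.
Direct interest in Fairlane Partners LP: 85%.
85% exceeds the 10% threshold by 75 percentage points.

75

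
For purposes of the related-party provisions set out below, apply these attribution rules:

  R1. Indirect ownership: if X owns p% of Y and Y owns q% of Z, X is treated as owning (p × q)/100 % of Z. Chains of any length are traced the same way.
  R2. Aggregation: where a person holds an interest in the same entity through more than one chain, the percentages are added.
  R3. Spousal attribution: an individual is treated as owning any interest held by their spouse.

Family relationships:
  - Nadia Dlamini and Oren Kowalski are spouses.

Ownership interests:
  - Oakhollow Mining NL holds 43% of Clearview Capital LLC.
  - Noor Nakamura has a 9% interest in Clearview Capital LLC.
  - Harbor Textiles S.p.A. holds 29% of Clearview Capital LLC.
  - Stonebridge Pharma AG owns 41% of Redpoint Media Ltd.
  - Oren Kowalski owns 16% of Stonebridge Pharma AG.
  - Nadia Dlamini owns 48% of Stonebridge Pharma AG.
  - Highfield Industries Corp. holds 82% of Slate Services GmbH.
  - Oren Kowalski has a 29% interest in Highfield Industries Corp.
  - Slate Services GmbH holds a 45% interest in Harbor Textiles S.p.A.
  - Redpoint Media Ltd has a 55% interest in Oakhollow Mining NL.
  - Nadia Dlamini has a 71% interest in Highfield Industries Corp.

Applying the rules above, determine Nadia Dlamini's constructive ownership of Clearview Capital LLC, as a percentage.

16.90676%

By spousal attribution (R3), Nadia Dlamini is treated as also owning Oren Kowalski's interest in Highfield Industries Corp, giving 71% + 29% = 100%.
By spousal attribution (R3), Nadia Dlamini is treated as also owning Oren Kowalski's interest in Stonebridge Pharma AG, giving 48% + 16% = 64%.
Chain via Highfield Industries Corp. → Slate Services GmbH → Harbor Textiles S.p.A. (R1): 100% × 82% × 45% × 29% = 10.701% of Clearview Capital LLC.
Chain via Stonebridge Pharma AG → Redpoint Media Ltd → Oakhollow Mining NL (R1): 64% × 41% × 55% × 43% = 6.20576% of Clearview Capital LLC.
Aggregating (R2): 10.701% + 6.20576% = 16.90676%.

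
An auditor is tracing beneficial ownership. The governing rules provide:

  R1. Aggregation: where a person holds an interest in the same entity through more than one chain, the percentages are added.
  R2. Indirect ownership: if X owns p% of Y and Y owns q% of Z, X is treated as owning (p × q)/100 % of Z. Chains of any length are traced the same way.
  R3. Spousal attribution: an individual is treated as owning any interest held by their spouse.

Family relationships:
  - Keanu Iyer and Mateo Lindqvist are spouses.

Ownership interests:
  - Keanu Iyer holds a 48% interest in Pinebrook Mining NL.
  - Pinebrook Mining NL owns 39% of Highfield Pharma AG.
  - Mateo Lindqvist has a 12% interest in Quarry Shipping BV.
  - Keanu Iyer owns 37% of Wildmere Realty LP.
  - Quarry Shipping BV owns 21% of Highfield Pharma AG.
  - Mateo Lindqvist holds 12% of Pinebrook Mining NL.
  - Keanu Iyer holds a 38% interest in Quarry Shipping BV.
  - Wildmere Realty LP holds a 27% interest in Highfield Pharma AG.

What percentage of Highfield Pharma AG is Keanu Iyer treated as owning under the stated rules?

43.89%

By spousal attribution (R3), Keanu Iyer is treated as also owning Mateo Lindqvist's interest in Pinebrook Mining NL, giving 48% + 12% = 60%.
By spousal attribution (R3), Keanu Iyer is treated as also owning Mateo Lindqvist's interest in Quarry Shipping BV, giving 38% + 12% = 50%.
Chain via Pinebrook Mining NL (R2): 60% × 39% = 23.4% of Highfield Pharma AG.
Chain via Quarry Shipping BV (R2): 50% × 21% = 10.5% of Highfield Pharma AG.
Chain via Wildmere Realty LP (R2): 37% × 27% = 9.99% of Highfield Pharma AG.
Aggregating (R1): 23.4% + 10.5% + 9.99% = 43.89%.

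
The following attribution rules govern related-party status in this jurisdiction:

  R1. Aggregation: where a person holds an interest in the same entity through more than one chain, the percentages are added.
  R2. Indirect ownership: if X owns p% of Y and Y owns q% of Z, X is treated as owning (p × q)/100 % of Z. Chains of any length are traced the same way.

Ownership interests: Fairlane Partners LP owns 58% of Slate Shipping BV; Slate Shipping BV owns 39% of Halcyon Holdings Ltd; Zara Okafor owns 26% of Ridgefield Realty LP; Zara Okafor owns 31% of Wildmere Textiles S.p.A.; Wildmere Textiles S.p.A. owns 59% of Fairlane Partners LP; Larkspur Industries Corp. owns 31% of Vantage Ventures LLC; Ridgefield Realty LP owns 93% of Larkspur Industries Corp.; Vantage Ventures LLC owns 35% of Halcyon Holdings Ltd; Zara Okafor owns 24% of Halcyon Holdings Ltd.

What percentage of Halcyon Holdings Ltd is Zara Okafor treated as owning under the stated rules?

30.760728%

Chain via Ridgefield Realty LP → Larkspur Industries Corp. → Vantage Ventures LLC (R2): 26% × 93% × 31% × 35% = 2.62353% of Halcyon Holdings Ltd.
Chain via Wildmere Textiles S.p.A. → Fairlane Partners LP → Slate Shipping BV (R2): 31% × 59% × 58% × 39% = 4.137198% of Halcyon Holdings Ltd.
Direct interest in Halcyon Holdings Ltd: 24%.
Aggregating (R1): 2.62353% + 4.137198% + 24% = 30.760728%.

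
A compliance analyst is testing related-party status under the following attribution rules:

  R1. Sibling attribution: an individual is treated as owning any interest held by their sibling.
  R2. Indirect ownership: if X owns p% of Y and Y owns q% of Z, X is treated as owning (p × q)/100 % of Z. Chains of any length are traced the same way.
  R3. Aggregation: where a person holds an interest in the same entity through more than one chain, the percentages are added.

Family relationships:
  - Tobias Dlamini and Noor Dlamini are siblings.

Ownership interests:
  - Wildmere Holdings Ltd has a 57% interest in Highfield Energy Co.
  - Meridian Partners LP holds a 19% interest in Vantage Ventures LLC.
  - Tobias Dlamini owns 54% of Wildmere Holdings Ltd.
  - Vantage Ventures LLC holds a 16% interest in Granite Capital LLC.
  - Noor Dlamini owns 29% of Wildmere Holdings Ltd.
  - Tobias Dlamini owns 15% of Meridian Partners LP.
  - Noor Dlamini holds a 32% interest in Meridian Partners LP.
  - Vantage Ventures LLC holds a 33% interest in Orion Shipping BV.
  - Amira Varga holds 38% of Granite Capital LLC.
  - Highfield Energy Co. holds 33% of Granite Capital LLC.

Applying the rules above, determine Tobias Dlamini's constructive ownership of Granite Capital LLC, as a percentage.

By sibling attribution (R1), Tobias Dlamini is treated as also owning Noor Dlamini's interest in Wildmere Holdings Ltd, giving 54% + 29% = 83%.
By sibling attribution (R1), Tobias Dlamini is treated as also owning Noor Dlamini's interest in Meridian Partners LP, giving 15% + 32% = 47%.
Chain via Wildmere Holdings Ltd → Highfield Energy Co. (R2): 83% × 57% × 33% = 15.6123% of Granite Capital LLC.
Chain via Meridian Partners LP → Vantage Ventures LLC (R2): 47% × 19% × 16% = 1.4288% of Granite Capital LLC.
Aggregating (R3): 15.6123% + 1.4288% = 17.0411%.

17.0411%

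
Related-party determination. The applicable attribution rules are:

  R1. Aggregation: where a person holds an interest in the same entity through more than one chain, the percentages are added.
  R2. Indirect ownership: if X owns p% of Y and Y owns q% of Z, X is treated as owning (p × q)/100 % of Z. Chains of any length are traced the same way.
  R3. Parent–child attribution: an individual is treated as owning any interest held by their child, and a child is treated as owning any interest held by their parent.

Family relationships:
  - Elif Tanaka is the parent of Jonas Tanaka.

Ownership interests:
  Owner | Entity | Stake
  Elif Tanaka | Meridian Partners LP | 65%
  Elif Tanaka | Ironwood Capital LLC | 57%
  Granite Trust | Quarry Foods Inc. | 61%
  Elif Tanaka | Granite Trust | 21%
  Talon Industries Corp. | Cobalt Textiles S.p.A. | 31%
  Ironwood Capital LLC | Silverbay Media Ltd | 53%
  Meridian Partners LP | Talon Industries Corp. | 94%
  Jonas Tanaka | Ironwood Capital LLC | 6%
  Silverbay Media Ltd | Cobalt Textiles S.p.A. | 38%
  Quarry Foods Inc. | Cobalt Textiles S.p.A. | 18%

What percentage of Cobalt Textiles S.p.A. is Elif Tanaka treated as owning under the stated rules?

By parent–child attribution (R3), Elif Tanaka is treated as also owning Jonas Tanaka's interest in Ironwood Capital LLC, giving 57% + 6% = 63%.
Chain via Ironwood Capital LLC → Silverbay Media Ltd (R2): 63% × 53% × 38% = 12.6882% of Cobalt Textiles S.p.A.
Chain via Granite Trust → Quarry Foods Inc. (R2): 21% × 61% × 18% = 2.3058% of Cobalt Textiles S.p.A.
Chain via Meridian Partners LP → Talon Industries Corp. (R2): 65% × 94% × 31% = 18.941% of Cobalt Textiles S.p.A.
Aggregating (R1): 12.6882% + 2.3058% + 18.941% = 33.935%.

33.935%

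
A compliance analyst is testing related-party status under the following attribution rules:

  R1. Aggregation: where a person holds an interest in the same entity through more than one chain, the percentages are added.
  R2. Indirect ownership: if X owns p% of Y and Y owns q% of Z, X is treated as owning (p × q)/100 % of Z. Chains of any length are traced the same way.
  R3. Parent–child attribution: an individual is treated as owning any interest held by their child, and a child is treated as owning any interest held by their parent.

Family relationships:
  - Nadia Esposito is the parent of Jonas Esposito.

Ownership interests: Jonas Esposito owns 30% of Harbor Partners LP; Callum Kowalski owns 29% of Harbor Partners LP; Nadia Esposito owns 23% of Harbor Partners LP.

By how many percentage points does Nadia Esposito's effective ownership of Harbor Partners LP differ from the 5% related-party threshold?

By parent–child attribution (R3), Nadia Esposito is treated as also owning Jonas Esposito's interest in Harbor Partners LP, giving 23% + 30% = 53%.
Direct interest in Harbor Partners LP: 53%.
53% exceeds the 5% threshold by 48 percentage points.

48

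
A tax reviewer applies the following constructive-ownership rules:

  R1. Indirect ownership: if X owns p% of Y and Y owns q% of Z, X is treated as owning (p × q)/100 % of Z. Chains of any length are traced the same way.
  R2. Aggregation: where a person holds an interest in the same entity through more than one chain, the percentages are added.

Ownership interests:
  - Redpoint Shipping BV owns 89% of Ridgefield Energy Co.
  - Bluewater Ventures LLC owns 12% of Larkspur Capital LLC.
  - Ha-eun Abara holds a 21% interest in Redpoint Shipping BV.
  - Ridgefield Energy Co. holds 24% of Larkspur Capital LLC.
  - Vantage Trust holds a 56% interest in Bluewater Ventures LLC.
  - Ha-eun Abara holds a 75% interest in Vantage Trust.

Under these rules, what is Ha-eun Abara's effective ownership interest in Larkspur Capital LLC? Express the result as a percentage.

9.5256%

Chain via Vantage Trust → Bluewater Ventures LLC (R1): 75% × 56% × 12% = 5.04% of Larkspur Capital LLC.
Chain via Redpoint Shipping BV → Ridgefield Energy Co. (R1): 21% × 89% × 24% = 4.4856% of Larkspur Capital LLC.
Aggregating (R2): 5.04% + 4.4856% = 9.5256%.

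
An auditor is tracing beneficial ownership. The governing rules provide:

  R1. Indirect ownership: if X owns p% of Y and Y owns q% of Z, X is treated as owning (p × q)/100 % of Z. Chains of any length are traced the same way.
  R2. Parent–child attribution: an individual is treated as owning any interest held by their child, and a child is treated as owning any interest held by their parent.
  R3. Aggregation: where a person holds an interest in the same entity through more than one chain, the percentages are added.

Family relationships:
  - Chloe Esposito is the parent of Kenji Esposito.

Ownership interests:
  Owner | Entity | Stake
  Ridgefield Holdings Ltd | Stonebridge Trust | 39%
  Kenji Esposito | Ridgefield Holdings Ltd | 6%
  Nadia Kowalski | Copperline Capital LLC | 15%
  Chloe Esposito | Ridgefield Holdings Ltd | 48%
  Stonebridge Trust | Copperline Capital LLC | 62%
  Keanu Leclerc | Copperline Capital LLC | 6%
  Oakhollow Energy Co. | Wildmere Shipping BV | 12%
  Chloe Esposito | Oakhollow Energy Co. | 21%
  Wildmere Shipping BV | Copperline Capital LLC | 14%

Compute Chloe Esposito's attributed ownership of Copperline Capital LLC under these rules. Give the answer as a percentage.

13.41%

By parent–child attribution (R2), Chloe Esposito is treated as also owning Kenji Esposito's interest in Ridgefield Holdings Ltd, giving 48% + 6% = 54%.
Chain via Oakhollow Energy Co. → Wildmere Shipping BV (R1): 21% × 12% × 14% = 0.3528% of Copperline Capital LLC.
Chain via Ridgefield Holdings Ltd → Stonebridge Trust (R1): 54% × 39% × 62% = 13.0572% of Copperline Capital LLC.
Aggregating (R3): 0.3528% + 13.0572% = 13.41%.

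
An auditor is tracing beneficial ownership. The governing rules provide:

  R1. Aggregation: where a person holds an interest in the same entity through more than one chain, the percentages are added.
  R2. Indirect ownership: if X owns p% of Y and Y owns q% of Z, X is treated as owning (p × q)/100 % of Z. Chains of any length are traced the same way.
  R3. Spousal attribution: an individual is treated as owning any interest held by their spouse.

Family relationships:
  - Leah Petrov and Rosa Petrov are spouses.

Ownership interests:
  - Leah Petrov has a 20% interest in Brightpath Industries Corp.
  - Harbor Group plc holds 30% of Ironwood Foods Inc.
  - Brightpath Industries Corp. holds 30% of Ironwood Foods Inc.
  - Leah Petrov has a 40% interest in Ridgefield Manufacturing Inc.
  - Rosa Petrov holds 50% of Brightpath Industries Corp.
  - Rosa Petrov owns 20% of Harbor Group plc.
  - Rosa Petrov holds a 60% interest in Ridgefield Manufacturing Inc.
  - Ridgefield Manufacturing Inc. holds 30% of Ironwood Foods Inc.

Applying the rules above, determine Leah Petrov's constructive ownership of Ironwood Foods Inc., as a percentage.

By spousal attribution (R3), Leah Petrov is treated as also owning Rosa Petrov's interest in Brightpath Industries Corp, giving 20% + 50% = 70%.
By spousal attribution (R3), Leah Petrov is treated as also owning Rosa Petrov's interest in Ridgefield Manufacturing Inc, giving 40% + 60% = 100%.
By spousal attribution (R3), Leah Petrov is treated as owning Rosa Petrov's 20% interest in Harbor Group plc.
Chain via Brightpath Industries Corp. (R2): 70% × 30% = 21% of Ironwood Foods Inc.
Chain via Ridgefield Manufacturing Inc. (R2): 100% × 30% = 30% of Ironwood Foods Inc.
Chain via Harbor Group plc (R2): 20% × 30% = 6% of Ironwood Foods Inc.
Aggregating (R1): 21% + 30% + 6% = 57%.

57%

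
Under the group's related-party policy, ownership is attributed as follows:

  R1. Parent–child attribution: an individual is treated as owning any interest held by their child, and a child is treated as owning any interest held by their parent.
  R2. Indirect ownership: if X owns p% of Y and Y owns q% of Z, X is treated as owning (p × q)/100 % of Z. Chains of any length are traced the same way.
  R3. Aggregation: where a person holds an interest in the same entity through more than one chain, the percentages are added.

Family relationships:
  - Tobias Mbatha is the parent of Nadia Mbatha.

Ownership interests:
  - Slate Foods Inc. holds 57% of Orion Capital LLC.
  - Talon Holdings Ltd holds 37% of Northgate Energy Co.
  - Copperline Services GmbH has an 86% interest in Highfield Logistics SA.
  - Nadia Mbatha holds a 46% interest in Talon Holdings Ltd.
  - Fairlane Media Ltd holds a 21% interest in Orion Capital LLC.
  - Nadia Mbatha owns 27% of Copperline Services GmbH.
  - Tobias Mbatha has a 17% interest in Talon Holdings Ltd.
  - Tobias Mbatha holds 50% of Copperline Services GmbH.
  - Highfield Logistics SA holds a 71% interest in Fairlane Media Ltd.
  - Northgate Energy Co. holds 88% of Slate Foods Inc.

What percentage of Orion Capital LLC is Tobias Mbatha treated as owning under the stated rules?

21.565698%

By parent–child attribution (R1), Tobias Mbatha is treated as also owning Nadia Mbatha's interest in Copperline Services GmbH, giving 50% + 27% = 77%.
By parent–child attribution (R1), Tobias Mbatha is treated as also owning Nadia Mbatha's interest in Talon Holdings Ltd, giving 17% + 46% = 63%.
Chain via Copperline Services GmbH → Highfield Logistics SA → Fairlane Media Ltd (R2): 77% × 86% × 71% × 21% = 9.873402% of Orion Capital LLC.
Chain via Talon Holdings Ltd → Northgate Energy Co. → Slate Foods Inc. (R2): 63% × 37% × 88% × 57% = 11.692296% of Orion Capital LLC.
Aggregating (R3): 9.873402% + 11.692296% = 21.565698%.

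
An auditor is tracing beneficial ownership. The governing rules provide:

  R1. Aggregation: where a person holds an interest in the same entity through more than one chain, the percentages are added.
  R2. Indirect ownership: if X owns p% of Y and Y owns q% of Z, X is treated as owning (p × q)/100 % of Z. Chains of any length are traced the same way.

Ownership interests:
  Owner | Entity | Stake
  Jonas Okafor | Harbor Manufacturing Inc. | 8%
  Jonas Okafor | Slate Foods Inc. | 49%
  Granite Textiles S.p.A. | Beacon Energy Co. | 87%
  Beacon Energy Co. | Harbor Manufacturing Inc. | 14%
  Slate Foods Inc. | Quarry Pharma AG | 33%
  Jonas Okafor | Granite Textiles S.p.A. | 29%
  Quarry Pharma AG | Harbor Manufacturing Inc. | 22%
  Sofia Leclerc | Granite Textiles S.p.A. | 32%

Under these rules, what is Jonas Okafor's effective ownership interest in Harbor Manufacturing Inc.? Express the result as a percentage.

Chain via Granite Textiles S.p.A. → Beacon Energy Co. (R2): 29% × 87% × 14% = 3.5322% of Harbor Manufacturing Inc.
Chain via Slate Foods Inc. → Quarry Pharma AG (R2): 49% × 33% × 22% = 3.5574% of Harbor Manufacturing Inc.
Direct interest in Harbor Manufacturing Inc: 8%.
Aggregating (R1): 3.5322% + 3.5574% + 8% = 15.0896%.

15.0896%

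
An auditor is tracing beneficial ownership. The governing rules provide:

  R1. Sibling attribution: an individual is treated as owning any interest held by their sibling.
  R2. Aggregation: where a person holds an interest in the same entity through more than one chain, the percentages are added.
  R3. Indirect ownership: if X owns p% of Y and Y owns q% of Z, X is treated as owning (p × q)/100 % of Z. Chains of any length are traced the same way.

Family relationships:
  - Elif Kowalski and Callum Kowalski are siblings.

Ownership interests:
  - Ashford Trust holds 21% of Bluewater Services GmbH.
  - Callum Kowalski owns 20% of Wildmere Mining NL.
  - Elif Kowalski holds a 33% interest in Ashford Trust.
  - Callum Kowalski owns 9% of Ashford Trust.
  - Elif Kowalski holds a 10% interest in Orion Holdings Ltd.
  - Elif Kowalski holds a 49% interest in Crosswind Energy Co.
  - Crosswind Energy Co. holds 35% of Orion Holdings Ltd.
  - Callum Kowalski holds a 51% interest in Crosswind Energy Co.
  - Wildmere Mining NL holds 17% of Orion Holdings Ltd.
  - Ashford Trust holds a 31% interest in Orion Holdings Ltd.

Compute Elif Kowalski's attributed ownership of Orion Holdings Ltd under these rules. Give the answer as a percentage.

By sibling attribution (R1), Elif Kowalski is treated as also owning Callum Kowalski's interest in Crosswind Energy Co, giving 49% + 51% = 100%.
By sibling attribution (R1), Elif Kowalski is treated as also owning Callum Kowalski's interest in Ashford Trust, giving 33% + 9% = 42%.
By sibling attribution (R1), Elif Kowalski is treated as owning Callum Kowalski's 20% interest in Wildmere Mining NL.
Chain via Crosswind Energy Co. (R3): 100% × 35% = 35% of Orion Holdings Ltd.
Chain via Ashford Trust (R3): 42% × 31% = 13.02% of Orion Holdings Ltd.
Direct interest in Orion Holdings Ltd: 10%.
Chain via Wildmere Mining NL (R3): 20% × 17% = 3.4% of Orion Holdings Ltd.
Aggregating (R2): 35% + 13.02% + 10% + 3.4% = 61.42%.

61.42%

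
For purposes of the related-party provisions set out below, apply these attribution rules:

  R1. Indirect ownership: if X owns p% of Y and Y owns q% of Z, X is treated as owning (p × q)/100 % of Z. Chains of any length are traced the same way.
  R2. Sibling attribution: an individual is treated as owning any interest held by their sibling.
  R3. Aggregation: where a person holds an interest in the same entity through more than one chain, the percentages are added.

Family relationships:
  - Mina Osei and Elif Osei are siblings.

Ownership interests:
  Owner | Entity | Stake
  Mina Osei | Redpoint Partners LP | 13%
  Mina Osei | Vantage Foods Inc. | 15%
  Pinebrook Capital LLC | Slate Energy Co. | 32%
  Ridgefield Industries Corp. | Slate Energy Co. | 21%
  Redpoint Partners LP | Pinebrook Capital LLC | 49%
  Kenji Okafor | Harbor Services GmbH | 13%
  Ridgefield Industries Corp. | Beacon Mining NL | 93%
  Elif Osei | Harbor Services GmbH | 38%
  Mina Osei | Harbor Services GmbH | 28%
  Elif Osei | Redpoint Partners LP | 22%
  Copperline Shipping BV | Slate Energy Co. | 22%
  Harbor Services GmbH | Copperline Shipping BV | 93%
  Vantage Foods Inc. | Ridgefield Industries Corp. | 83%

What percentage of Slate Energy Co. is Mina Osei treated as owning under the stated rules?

21.6061%

By sibling attribution (R2), Mina Osei is treated as also owning Elif Osei's interest in Redpoint Partners LP, giving 13% + 22% = 35%.
By sibling attribution (R2), Mina Osei is treated as also owning Elif Osei's interest in Harbor Services GmbH, giving 28% + 38% = 66%.
Chain via Redpoint Partners LP → Pinebrook Capital LLC (R1): 35% × 49% × 32% = 5.488% of Slate Energy Co.
Chain via Vantage Foods Inc. → Ridgefield Industries Corp. (R1): 15% × 83% × 21% = 2.6145% of Slate Energy Co.
Chain via Harbor Services GmbH → Copperline Shipping BV (R1): 66% × 93% × 22% = 13.5036% of Slate Energy Co.
Aggregating (R3): 5.488% + 2.6145% + 13.5036% = 21.6061%.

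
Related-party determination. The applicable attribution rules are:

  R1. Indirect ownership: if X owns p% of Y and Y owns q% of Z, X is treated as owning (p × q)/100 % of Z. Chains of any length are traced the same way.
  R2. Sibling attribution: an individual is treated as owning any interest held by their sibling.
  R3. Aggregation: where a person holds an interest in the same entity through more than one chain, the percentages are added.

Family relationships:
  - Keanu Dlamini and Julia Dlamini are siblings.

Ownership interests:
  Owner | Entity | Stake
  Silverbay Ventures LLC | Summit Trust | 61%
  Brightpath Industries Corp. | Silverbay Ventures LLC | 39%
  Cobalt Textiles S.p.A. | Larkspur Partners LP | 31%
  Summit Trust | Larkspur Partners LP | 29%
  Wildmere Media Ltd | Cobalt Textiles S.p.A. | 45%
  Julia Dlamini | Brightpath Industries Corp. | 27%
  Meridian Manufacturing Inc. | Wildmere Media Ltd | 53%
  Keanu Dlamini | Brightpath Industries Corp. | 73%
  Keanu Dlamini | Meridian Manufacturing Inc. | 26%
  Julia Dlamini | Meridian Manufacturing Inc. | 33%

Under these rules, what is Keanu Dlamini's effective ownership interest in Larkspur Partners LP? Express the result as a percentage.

11.261265%

By sibling attribution (R2), Keanu Dlamini is treated as also owning Julia Dlamini's interest in Brightpath Industries Corp, giving 73% + 27% = 100%.
By sibling attribution (R2), Keanu Dlamini is treated as also owning Julia Dlamini's interest in Meridian Manufacturing Inc, giving 26% + 33% = 59%.
Chain via Brightpath Industries Corp. → Silverbay Ventures LLC → Summit Trust (R1): 100% × 39% × 61% × 29% = 6.8991% of Larkspur Partners LP.
Chain via Meridian Manufacturing Inc. → Wildmere Media Ltd → Cobalt Textiles S.p.A. (R1): 59% × 53% × 45% × 31% = 4.362165% of Larkspur Partners LP.
Aggregating (R3): 6.8991% + 4.362165% = 11.261265%.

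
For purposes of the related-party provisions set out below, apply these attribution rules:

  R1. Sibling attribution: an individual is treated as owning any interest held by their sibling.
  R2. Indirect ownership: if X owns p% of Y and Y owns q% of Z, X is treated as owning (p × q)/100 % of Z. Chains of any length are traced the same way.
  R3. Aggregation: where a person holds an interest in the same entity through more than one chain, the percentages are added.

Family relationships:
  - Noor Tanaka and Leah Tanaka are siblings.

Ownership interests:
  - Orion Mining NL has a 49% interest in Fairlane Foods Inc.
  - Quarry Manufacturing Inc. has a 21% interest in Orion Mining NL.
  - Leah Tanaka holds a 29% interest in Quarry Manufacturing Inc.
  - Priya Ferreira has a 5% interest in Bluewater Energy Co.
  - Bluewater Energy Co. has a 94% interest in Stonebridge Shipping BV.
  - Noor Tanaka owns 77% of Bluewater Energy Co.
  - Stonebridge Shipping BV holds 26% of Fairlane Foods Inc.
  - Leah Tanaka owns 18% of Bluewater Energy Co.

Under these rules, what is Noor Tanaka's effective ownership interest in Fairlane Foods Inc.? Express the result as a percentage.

26.2021%

By sibling attribution (R1), Noor Tanaka is treated as also owning Leah Tanaka's interest in Bluewater Energy Co, giving 77% + 18% = 95%.
By sibling attribution (R1), Noor Tanaka is treated as owning Leah Tanaka's 29% interest in Quarry Manufacturing Inc.
Chain via Bluewater Energy Co. → Stonebridge Shipping BV (R2): 95% × 94% × 26% = 23.218% of Fairlane Foods Inc.
Chain via Quarry Manufacturing Inc. → Orion Mining NL (R2): 29% × 21% × 49% = 2.9841% of Fairlane Foods Inc.
Aggregating (R3): 23.218% + 2.9841% = 26.2021%.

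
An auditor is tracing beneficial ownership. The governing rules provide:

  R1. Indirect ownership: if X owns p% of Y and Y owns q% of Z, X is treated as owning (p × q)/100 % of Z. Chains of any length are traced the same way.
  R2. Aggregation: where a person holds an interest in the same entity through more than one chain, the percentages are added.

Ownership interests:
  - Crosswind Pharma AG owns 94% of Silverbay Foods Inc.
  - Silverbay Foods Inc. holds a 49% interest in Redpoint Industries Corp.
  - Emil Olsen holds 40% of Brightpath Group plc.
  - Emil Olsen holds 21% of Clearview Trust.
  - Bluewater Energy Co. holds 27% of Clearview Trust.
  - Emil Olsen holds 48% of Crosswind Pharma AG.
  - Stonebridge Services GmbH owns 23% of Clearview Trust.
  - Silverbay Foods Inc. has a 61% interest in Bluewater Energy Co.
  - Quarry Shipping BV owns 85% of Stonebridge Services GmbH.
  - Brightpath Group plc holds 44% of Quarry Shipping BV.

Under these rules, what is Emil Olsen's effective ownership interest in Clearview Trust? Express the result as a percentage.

Chain via Brightpath Group plc → Quarry Shipping BV → Stonebridge Services GmbH (R1): 40% × 44% × 85% × 23% = 3.4408% of Clearview Trust.
Chain via Crosswind Pharma AG → Silverbay Foods Inc. → Bluewater Energy Co. (R1): 48% × 94% × 61% × 27% = 7.431264% of Clearview Trust.
Direct interest in Clearview Trust: 21%.
Aggregating (R2): 3.4408% + 7.431264% + 21% = 31.872064%.

31.872064%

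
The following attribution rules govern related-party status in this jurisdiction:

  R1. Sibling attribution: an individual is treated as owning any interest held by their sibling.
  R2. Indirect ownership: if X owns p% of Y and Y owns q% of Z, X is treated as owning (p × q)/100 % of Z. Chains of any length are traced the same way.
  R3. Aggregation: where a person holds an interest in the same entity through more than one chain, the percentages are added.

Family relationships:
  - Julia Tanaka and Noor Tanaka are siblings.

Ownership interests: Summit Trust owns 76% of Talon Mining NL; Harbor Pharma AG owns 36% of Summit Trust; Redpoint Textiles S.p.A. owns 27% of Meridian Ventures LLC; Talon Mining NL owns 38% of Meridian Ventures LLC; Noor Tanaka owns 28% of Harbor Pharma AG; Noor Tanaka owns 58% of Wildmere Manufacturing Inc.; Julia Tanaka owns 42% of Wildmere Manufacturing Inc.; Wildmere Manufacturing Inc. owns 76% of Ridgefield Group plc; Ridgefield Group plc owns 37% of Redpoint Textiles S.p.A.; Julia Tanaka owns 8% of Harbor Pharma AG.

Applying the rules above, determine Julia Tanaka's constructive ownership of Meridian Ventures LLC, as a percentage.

By sibling attribution (R1), Julia Tanaka is treated as also owning Noor Tanaka's interest in Wildmere Manufacturing Inc, giving 42% + 58% = 100%.
By sibling attribution (R1), Julia Tanaka is treated as also owning Noor Tanaka's interest in Harbor Pharma AG, giving 8% + 28% = 36%.
Chain via Wildmere Manufacturing Inc. → Ridgefield Group plc → Redpoint Textiles S.p.A. (R2): 100% × 76% × 37% × 27% = 7.5924% of Meridian Ventures LLC.
Chain via Harbor Pharma AG → Summit Trust → Talon Mining NL (R2): 36% × 36% × 76% × 38% = 3.742848% of Meridian Ventures LLC.
Aggregating (R3): 7.5924% + 3.742848% = 11.335248%.

11.335248%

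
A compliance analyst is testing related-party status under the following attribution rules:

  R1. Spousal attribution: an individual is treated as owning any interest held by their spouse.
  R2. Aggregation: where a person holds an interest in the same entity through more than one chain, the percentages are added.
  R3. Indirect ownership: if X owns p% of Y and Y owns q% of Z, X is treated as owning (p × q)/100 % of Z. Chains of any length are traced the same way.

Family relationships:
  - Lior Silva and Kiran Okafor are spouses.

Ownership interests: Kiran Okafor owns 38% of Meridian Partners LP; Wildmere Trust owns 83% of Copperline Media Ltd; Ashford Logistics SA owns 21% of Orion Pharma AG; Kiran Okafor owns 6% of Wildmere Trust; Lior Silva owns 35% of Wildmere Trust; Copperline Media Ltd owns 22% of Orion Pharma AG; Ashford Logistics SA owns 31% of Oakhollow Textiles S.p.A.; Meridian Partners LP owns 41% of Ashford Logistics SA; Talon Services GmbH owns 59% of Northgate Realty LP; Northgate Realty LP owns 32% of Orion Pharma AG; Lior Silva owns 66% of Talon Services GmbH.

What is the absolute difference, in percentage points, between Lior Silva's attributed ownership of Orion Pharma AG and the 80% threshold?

By spousal attribution (R1), Lior Silva is treated as also owning Kiran Okafor's interest in Wildmere Trust, giving 35% + 6% = 41%.
By spousal attribution (R1), Lior Silva is treated as owning Kiran Okafor's 38% interest in Meridian Partners LP.
Chain via Wildmere Trust → Copperline Media Ltd (R3): 41% × 83% × 22% = 7.4866% of Orion Pharma AG.
Chain via Talon Services GmbH → Northgate Realty LP (R3): 66% × 59% × 32% = 12.4608% of Orion Pharma AG.
Chain via Meridian Partners LP → Ashford Logistics SA (R3): 38% × 41% × 21% = 3.2718% of Orion Pharma AG.
Aggregating (R2): 7.4866% + 12.4608% + 3.2718% = 23.2192%.
23.2192% falls short of the 80% threshold by 56.7808 percentage points.

56.7808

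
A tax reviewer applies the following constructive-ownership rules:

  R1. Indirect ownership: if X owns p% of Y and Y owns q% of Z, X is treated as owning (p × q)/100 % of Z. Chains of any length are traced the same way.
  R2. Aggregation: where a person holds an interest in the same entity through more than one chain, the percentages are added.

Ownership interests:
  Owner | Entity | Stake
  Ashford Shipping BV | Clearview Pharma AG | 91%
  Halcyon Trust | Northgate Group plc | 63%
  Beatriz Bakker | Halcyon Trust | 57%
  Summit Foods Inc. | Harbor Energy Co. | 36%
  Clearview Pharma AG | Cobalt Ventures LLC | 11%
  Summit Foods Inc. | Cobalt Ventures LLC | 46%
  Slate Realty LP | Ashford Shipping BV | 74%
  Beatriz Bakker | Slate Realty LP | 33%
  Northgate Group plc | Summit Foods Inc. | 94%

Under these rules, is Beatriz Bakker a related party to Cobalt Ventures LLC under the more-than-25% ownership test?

No

Chain via Halcyon Trust → Northgate Group plc → Summit Foods Inc. (R1): 57% × 63% × 94% × 46% = 15.527484% of Cobalt Ventures LLC.
Chain via Slate Realty LP → Ashford Shipping BV → Clearview Pharma AG (R1): 33% × 74% × 91% × 11% = 2.444442% of Cobalt Ventures LLC.
Aggregating (R2): 15.527484% + 2.444442% = 17.971926%.
17.971926% does not exceed the 25% threshold, so Beatriz is not a related party to Cobalt Ventures LLC.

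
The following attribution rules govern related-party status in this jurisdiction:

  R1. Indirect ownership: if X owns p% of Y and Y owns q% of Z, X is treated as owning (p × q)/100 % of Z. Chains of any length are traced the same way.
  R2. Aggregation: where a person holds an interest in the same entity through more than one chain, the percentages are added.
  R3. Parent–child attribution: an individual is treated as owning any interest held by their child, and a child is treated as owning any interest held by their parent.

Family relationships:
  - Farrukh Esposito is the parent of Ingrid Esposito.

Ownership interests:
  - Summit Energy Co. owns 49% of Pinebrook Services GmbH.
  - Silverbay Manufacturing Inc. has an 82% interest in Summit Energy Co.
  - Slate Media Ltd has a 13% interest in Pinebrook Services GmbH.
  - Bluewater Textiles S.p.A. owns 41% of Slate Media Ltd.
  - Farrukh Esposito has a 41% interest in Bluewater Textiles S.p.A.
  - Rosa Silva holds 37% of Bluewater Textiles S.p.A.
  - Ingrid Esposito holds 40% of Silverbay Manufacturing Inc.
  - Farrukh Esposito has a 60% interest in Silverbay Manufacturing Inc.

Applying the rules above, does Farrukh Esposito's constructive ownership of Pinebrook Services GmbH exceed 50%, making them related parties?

No

By parent–child attribution (R3), Farrukh Esposito is treated as also owning Ingrid Esposito's interest in Silverbay Manufacturing Inc, giving 60% + 40% = 100%.
Chain via Silverbay Manufacturing Inc. → Summit Energy Co. (R1): 100% × 82% × 49% = 40.18% of Pinebrook Services GmbH.
Chain via Bluewater Textiles S.p.A. → Slate Media Ltd (R1): 41% × 41% × 13% = 2.1853% of Pinebrook Services GmbH.
Aggregating (R2): 40.18% + 2.1853% = 42.3653%.
42.3653% does not exceed the 50% threshold, so Farrukh is not a related party to Pinebrook Services GmbH.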